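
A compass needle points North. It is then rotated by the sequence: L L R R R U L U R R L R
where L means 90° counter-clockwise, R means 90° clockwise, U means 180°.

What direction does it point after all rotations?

Start: North
  L (left (90° counter-clockwise)) -> West
  L (left (90° counter-clockwise)) -> South
  R (right (90° clockwise)) -> West
  R (right (90° clockwise)) -> North
  R (right (90° clockwise)) -> East
  U (U-turn (180°)) -> West
  L (left (90° counter-clockwise)) -> South
  U (U-turn (180°)) -> North
  R (right (90° clockwise)) -> East
  R (right (90° clockwise)) -> South
  L (left (90° counter-clockwise)) -> East
  R (right (90° clockwise)) -> South
Final: South

Answer: Final heading: South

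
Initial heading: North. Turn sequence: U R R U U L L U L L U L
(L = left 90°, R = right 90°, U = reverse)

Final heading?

Start: North
  U (U-turn (180°)) -> South
  R (right (90° clockwise)) -> West
  R (right (90° clockwise)) -> North
  U (U-turn (180°)) -> South
  U (U-turn (180°)) -> North
  L (left (90° counter-clockwise)) -> West
  L (left (90° counter-clockwise)) -> South
  U (U-turn (180°)) -> North
  L (left (90° counter-clockwise)) -> West
  L (left (90° counter-clockwise)) -> South
  U (U-turn (180°)) -> North
  L (left (90° counter-clockwise)) -> West
Final: West

Answer: Final heading: West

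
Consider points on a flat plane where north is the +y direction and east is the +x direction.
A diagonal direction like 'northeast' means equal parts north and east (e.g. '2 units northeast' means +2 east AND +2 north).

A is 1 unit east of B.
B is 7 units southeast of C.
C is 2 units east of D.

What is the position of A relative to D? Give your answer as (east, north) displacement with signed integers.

Place D at the origin (east=0, north=0).
  C is 2 units east of D: delta (east=+2, north=+0); C at (east=2, north=0).
  B is 7 units southeast of C: delta (east=+7, north=-7); B at (east=9, north=-7).
  A is 1 unit east of B: delta (east=+1, north=+0); A at (east=10, north=-7).
Therefore A relative to D: (east=10, north=-7).

Answer: A is at (east=10, north=-7) relative to D.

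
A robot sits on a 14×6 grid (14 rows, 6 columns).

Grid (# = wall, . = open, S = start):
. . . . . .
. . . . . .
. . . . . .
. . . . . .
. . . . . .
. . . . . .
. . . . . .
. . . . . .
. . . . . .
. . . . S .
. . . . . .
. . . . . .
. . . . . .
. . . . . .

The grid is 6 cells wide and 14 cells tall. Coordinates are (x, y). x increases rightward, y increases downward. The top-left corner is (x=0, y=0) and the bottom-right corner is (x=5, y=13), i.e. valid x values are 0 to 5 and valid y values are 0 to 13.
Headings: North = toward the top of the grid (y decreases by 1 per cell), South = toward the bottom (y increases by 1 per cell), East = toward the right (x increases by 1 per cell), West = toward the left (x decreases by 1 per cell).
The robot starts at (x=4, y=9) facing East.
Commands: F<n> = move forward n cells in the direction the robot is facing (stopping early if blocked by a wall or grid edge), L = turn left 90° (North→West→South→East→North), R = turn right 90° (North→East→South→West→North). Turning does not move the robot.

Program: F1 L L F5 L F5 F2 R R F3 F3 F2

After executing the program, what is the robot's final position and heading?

Answer: Final position: (x=0, y=5), facing North

Derivation:
Start: (x=4, y=9), facing East
  F1: move forward 1, now at (x=5, y=9)
  L: turn left, now facing North
  L: turn left, now facing West
  F5: move forward 5, now at (x=0, y=9)
  L: turn left, now facing South
  F5: move forward 4/5 (blocked), now at (x=0, y=13)
  F2: move forward 0/2 (blocked), now at (x=0, y=13)
  R: turn right, now facing West
  R: turn right, now facing North
  F3: move forward 3, now at (x=0, y=10)
  F3: move forward 3, now at (x=0, y=7)
  F2: move forward 2, now at (x=0, y=5)
Final: (x=0, y=5), facing North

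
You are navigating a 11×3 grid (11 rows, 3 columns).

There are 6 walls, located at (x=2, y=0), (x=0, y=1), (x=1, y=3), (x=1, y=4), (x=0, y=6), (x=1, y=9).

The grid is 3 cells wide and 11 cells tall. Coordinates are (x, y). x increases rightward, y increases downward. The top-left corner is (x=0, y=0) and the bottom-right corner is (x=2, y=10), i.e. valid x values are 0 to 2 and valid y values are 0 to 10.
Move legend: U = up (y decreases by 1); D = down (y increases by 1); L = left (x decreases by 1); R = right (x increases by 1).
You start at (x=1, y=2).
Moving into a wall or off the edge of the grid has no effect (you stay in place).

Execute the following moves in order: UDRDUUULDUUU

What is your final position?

Answer: Final position: (x=1, y=0)

Derivation:
Start: (x=1, y=2)
  U (up): (x=1, y=2) -> (x=1, y=1)
  D (down): (x=1, y=1) -> (x=1, y=2)
  R (right): (x=1, y=2) -> (x=2, y=2)
  D (down): (x=2, y=2) -> (x=2, y=3)
  U (up): (x=2, y=3) -> (x=2, y=2)
  U (up): (x=2, y=2) -> (x=2, y=1)
  U (up): blocked, stay at (x=2, y=1)
  L (left): (x=2, y=1) -> (x=1, y=1)
  D (down): (x=1, y=1) -> (x=1, y=2)
  U (up): (x=1, y=2) -> (x=1, y=1)
  U (up): (x=1, y=1) -> (x=1, y=0)
  U (up): blocked, stay at (x=1, y=0)
Final: (x=1, y=0)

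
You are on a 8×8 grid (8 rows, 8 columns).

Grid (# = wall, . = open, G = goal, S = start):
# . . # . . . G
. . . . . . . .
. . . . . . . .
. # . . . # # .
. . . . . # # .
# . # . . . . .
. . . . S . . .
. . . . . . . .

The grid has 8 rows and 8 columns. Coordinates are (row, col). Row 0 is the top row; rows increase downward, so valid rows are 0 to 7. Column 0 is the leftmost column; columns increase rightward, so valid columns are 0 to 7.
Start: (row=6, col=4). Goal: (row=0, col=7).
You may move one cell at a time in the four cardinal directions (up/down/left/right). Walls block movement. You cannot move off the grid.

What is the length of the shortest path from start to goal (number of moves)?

BFS from (row=6, col=4) until reaching (row=0, col=7):
  Distance 0: (row=6, col=4)
  Distance 1: (row=5, col=4), (row=6, col=3), (row=6, col=5), (row=7, col=4)
  Distance 2: (row=4, col=4), (row=5, col=3), (row=5, col=5), (row=6, col=2), (row=6, col=6), (row=7, col=3), (row=7, col=5)
  Distance 3: (row=3, col=4), (row=4, col=3), (row=5, col=6), (row=6, col=1), (row=6, col=7), (row=7, col=2), (row=7, col=6)
  Distance 4: (row=2, col=4), (row=3, col=3), (row=4, col=2), (row=5, col=1), (row=5, col=7), (row=6, col=0), (row=7, col=1), (row=7, col=7)
  Distance 5: (row=1, col=4), (row=2, col=3), (row=2, col=5), (row=3, col=2), (row=4, col=1), (row=4, col=7), (row=7, col=0)
  Distance 6: (row=0, col=4), (row=1, col=3), (row=1, col=5), (row=2, col=2), (row=2, col=6), (row=3, col=7), (row=4, col=0)
  Distance 7: (row=0, col=5), (row=1, col=2), (row=1, col=6), (row=2, col=1), (row=2, col=7), (row=3, col=0)
  Distance 8: (row=0, col=2), (row=0, col=6), (row=1, col=1), (row=1, col=7), (row=2, col=0)
  Distance 9: (row=0, col=1), (row=0, col=7), (row=1, col=0)  <- goal reached here
One shortest path (9 moves): (row=6, col=4) -> (row=6, col=5) -> (row=6, col=6) -> (row=6, col=7) -> (row=5, col=7) -> (row=4, col=7) -> (row=3, col=7) -> (row=2, col=7) -> (row=1, col=7) -> (row=0, col=7)

Answer: Shortest path length: 9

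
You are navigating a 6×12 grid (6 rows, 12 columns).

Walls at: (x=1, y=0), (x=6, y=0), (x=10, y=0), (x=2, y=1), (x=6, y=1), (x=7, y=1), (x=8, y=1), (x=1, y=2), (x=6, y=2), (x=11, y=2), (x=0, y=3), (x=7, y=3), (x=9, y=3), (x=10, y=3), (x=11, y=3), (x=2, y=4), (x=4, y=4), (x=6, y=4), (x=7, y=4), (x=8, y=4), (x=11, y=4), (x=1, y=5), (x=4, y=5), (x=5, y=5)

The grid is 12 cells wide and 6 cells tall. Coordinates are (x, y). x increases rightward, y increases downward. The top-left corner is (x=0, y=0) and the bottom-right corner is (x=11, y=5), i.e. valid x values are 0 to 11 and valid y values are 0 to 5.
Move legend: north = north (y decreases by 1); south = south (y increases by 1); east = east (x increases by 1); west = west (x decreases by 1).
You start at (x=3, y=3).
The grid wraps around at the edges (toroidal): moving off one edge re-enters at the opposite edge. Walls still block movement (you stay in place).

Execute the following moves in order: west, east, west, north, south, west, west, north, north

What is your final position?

Start: (x=3, y=3)
  west (west): (x=3, y=3) -> (x=2, y=3)
  east (east): (x=2, y=3) -> (x=3, y=3)
  west (west): (x=3, y=3) -> (x=2, y=3)
  north (north): (x=2, y=3) -> (x=2, y=2)
  south (south): (x=2, y=2) -> (x=2, y=3)
  west (west): (x=2, y=3) -> (x=1, y=3)
  west (west): blocked, stay at (x=1, y=3)
  north (north): blocked, stay at (x=1, y=3)
  north (north): blocked, stay at (x=1, y=3)
Final: (x=1, y=3)

Answer: Final position: (x=1, y=3)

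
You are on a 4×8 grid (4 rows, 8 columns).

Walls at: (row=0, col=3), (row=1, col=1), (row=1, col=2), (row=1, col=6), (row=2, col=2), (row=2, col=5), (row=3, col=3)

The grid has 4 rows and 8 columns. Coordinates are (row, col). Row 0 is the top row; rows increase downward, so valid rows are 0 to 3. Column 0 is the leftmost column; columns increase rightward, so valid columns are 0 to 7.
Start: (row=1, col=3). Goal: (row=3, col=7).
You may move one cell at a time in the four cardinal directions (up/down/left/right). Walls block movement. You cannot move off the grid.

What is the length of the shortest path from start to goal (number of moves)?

Answer: Shortest path length: 6

Derivation:
BFS from (row=1, col=3) until reaching (row=3, col=7):
  Distance 0: (row=1, col=3)
  Distance 1: (row=1, col=4), (row=2, col=3)
  Distance 2: (row=0, col=4), (row=1, col=5), (row=2, col=4)
  Distance 3: (row=0, col=5), (row=3, col=4)
  Distance 4: (row=0, col=6), (row=3, col=5)
  Distance 5: (row=0, col=7), (row=3, col=6)
  Distance 6: (row=1, col=7), (row=2, col=6), (row=3, col=7)  <- goal reached here
One shortest path (6 moves): (row=1, col=3) -> (row=1, col=4) -> (row=2, col=4) -> (row=3, col=4) -> (row=3, col=5) -> (row=3, col=6) -> (row=3, col=7)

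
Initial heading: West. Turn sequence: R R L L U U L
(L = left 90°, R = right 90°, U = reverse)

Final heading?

Answer: Final heading: South

Derivation:
Start: West
  R (right (90° clockwise)) -> North
  R (right (90° clockwise)) -> East
  L (left (90° counter-clockwise)) -> North
  L (left (90° counter-clockwise)) -> West
  U (U-turn (180°)) -> East
  U (U-turn (180°)) -> West
  L (left (90° counter-clockwise)) -> South
Final: South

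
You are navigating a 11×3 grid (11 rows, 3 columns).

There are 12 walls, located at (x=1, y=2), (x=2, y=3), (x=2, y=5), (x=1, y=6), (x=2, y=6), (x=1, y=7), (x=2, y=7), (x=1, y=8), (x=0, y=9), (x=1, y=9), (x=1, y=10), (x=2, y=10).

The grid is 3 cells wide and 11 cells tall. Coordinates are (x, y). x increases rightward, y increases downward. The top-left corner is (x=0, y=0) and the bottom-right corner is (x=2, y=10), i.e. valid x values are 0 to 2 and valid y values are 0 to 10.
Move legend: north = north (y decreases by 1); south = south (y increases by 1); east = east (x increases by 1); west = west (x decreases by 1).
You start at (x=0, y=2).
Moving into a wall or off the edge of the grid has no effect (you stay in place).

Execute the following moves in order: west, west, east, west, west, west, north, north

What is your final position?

Start: (x=0, y=2)
  west (west): blocked, stay at (x=0, y=2)
  west (west): blocked, stay at (x=0, y=2)
  east (east): blocked, stay at (x=0, y=2)
  [×3]west (west): blocked, stay at (x=0, y=2)
  north (north): (x=0, y=2) -> (x=0, y=1)
  north (north): (x=0, y=1) -> (x=0, y=0)
Final: (x=0, y=0)

Answer: Final position: (x=0, y=0)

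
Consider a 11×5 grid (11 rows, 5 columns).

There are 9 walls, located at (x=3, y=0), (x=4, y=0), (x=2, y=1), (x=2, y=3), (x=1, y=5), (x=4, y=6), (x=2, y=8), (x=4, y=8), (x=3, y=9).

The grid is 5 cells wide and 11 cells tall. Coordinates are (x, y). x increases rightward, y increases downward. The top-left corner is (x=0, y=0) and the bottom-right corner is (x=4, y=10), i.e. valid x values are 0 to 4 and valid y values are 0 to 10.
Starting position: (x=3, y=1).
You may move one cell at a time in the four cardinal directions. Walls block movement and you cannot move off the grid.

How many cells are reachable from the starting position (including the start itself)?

Answer: Reachable cells: 46

Derivation:
BFS flood-fill from (x=3, y=1):
  Distance 0: (x=3, y=1)
  Distance 1: (x=4, y=1), (x=3, y=2)
  Distance 2: (x=2, y=2), (x=4, y=2), (x=3, y=3)
  Distance 3: (x=1, y=2), (x=4, y=3), (x=3, y=4)
  Distance 4: (x=1, y=1), (x=0, y=2), (x=1, y=3), (x=2, y=4), (x=4, y=4), (x=3, y=5)
  Distance 5: (x=1, y=0), (x=0, y=1), (x=0, y=3), (x=1, y=4), (x=2, y=5), (x=4, y=5), (x=3, y=6)
  Distance 6: (x=0, y=0), (x=2, y=0), (x=0, y=4), (x=2, y=6), (x=3, y=7)
  Distance 7: (x=0, y=5), (x=1, y=6), (x=2, y=7), (x=4, y=7), (x=3, y=8)
  Distance 8: (x=0, y=6), (x=1, y=7)
  Distance 9: (x=0, y=7), (x=1, y=8)
  Distance 10: (x=0, y=8), (x=1, y=9)
  Distance 11: (x=0, y=9), (x=2, y=9), (x=1, y=10)
  Distance 12: (x=0, y=10), (x=2, y=10)
  Distance 13: (x=3, y=10)
  Distance 14: (x=4, y=10)
  Distance 15: (x=4, y=9)
Total reachable: 46 (grid has 46 open cells total)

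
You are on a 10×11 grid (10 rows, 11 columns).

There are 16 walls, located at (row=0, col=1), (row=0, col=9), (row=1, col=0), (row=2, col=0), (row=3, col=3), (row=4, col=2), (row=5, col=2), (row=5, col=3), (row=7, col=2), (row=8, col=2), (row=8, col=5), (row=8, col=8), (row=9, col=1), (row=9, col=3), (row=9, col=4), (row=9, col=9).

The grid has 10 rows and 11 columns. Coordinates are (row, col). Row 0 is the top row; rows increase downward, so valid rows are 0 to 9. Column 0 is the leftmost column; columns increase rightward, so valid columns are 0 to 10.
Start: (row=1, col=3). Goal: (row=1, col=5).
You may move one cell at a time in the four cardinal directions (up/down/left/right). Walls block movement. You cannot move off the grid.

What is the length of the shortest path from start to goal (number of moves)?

Answer: Shortest path length: 2

Derivation:
BFS from (row=1, col=3) until reaching (row=1, col=5):
  Distance 0: (row=1, col=3)
  Distance 1: (row=0, col=3), (row=1, col=2), (row=1, col=4), (row=2, col=3)
  Distance 2: (row=0, col=2), (row=0, col=4), (row=1, col=1), (row=1, col=5), (row=2, col=2), (row=2, col=4)  <- goal reached here
One shortest path (2 moves): (row=1, col=3) -> (row=1, col=4) -> (row=1, col=5)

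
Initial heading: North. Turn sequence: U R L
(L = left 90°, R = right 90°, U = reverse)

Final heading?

Start: North
  U (U-turn (180°)) -> South
  R (right (90° clockwise)) -> West
  L (left (90° counter-clockwise)) -> South
Final: South

Answer: Final heading: South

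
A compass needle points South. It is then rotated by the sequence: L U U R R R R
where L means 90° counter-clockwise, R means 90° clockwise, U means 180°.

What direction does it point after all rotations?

Start: South
  L (left (90° counter-clockwise)) -> East
  U (U-turn (180°)) -> West
  U (U-turn (180°)) -> East
  R (right (90° clockwise)) -> South
  R (right (90° clockwise)) -> West
  R (right (90° clockwise)) -> North
  R (right (90° clockwise)) -> East
Final: East

Answer: Final heading: East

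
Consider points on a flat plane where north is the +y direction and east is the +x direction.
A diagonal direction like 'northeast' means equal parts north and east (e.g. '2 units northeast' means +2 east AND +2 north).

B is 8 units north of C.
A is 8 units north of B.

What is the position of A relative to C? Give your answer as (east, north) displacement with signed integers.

Answer: A is at (east=0, north=16) relative to C.

Derivation:
Place C at the origin (east=0, north=0).
  B is 8 units north of C: delta (east=+0, north=+8); B at (east=0, north=8).
  A is 8 units north of B: delta (east=+0, north=+8); A at (east=0, north=16).
Therefore A relative to C: (east=0, north=16).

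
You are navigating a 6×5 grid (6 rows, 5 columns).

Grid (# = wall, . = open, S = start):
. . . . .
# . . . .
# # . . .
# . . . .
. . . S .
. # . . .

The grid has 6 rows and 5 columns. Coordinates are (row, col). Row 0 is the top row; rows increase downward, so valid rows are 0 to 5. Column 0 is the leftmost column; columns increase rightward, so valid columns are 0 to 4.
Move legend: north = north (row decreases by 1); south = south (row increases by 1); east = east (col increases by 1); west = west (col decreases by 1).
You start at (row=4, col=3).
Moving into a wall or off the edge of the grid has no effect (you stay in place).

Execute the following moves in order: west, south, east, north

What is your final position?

Answer: Final position: (row=4, col=3)

Derivation:
Start: (row=4, col=3)
  west (west): (row=4, col=3) -> (row=4, col=2)
  south (south): (row=4, col=2) -> (row=5, col=2)
  east (east): (row=5, col=2) -> (row=5, col=3)
  north (north): (row=5, col=3) -> (row=4, col=3)
Final: (row=4, col=3)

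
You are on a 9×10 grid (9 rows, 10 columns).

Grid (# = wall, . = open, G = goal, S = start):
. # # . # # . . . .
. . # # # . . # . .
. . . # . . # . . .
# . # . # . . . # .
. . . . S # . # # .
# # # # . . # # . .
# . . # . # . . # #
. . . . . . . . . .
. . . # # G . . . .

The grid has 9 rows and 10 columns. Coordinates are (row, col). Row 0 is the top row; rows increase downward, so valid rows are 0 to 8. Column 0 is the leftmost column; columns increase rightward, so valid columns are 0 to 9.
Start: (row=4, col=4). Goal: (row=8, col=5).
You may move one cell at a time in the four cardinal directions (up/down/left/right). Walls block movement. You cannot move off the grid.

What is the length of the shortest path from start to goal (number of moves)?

Answer: Shortest path length: 5

Derivation:
BFS from (row=4, col=4) until reaching (row=8, col=5):
  Distance 0: (row=4, col=4)
  Distance 1: (row=4, col=3), (row=5, col=4)
  Distance 2: (row=3, col=3), (row=4, col=2), (row=5, col=5), (row=6, col=4)
  Distance 3: (row=4, col=1), (row=7, col=4)
  Distance 4: (row=3, col=1), (row=4, col=0), (row=7, col=3), (row=7, col=5)
  Distance 5: (row=2, col=1), (row=7, col=2), (row=7, col=6), (row=8, col=5)  <- goal reached here
One shortest path (5 moves): (row=4, col=4) -> (row=5, col=4) -> (row=6, col=4) -> (row=7, col=4) -> (row=7, col=5) -> (row=8, col=5)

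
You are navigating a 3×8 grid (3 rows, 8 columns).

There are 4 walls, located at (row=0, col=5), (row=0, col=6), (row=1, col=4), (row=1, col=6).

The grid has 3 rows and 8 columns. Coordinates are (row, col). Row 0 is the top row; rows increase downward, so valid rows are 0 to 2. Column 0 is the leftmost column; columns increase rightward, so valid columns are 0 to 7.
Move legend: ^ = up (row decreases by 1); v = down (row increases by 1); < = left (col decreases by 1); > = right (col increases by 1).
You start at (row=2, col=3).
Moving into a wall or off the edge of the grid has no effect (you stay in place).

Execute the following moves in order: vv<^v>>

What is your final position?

Answer: Final position: (row=2, col=4)

Derivation:
Start: (row=2, col=3)
  v (down): blocked, stay at (row=2, col=3)
  v (down): blocked, stay at (row=2, col=3)
  < (left): (row=2, col=3) -> (row=2, col=2)
  ^ (up): (row=2, col=2) -> (row=1, col=2)
  v (down): (row=1, col=2) -> (row=2, col=2)
  > (right): (row=2, col=2) -> (row=2, col=3)
  > (right): (row=2, col=3) -> (row=2, col=4)
Final: (row=2, col=4)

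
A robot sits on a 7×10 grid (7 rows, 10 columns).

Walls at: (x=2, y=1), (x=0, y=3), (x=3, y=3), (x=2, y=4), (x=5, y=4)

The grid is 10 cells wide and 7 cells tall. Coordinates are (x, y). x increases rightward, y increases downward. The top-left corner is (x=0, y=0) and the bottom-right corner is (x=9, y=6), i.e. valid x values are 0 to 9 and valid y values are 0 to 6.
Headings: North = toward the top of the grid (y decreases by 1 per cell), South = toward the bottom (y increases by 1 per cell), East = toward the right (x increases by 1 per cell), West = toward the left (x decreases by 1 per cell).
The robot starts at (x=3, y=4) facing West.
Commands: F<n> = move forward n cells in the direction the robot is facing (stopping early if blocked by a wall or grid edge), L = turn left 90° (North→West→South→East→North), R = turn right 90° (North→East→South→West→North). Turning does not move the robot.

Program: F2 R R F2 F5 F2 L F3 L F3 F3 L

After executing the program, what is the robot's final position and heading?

Start: (x=3, y=4), facing West
  F2: move forward 0/2 (blocked), now at (x=3, y=4)
  R: turn right, now facing North
  R: turn right, now facing East
  F2: move forward 1/2 (blocked), now at (x=4, y=4)
  F5: move forward 0/5 (blocked), now at (x=4, y=4)
  F2: move forward 0/2 (blocked), now at (x=4, y=4)
  L: turn left, now facing North
  F3: move forward 3, now at (x=4, y=1)
  L: turn left, now facing West
  F3: move forward 1/3 (blocked), now at (x=3, y=1)
  F3: move forward 0/3 (blocked), now at (x=3, y=1)
  L: turn left, now facing South
Final: (x=3, y=1), facing South

Answer: Final position: (x=3, y=1), facing South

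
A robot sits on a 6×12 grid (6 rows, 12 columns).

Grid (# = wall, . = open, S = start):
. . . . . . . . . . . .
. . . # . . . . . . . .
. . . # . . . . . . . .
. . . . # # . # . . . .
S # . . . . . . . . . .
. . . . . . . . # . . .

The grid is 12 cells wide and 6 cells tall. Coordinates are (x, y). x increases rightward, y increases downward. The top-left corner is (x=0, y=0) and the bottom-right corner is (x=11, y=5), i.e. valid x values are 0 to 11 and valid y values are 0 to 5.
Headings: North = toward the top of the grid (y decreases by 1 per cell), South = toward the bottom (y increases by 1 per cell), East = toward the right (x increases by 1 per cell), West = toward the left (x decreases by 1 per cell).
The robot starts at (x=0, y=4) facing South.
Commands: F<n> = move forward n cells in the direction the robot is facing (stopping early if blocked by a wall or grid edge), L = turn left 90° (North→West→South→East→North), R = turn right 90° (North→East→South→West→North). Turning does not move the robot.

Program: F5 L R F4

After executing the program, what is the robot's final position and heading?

Answer: Final position: (x=0, y=5), facing South

Derivation:
Start: (x=0, y=4), facing South
  F5: move forward 1/5 (blocked), now at (x=0, y=5)
  L: turn left, now facing East
  R: turn right, now facing South
  F4: move forward 0/4 (blocked), now at (x=0, y=5)
Final: (x=0, y=5), facing South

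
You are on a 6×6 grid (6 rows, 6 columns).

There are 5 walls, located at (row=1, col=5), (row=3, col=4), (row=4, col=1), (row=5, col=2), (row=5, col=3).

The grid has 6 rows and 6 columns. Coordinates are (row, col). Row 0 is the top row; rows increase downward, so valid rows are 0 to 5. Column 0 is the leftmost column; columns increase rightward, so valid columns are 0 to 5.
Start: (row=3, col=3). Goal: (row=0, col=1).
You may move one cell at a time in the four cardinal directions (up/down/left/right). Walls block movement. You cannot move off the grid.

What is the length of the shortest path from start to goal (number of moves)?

BFS from (row=3, col=3) until reaching (row=0, col=1):
  Distance 0: (row=3, col=3)
  Distance 1: (row=2, col=3), (row=3, col=2), (row=4, col=3)
  Distance 2: (row=1, col=3), (row=2, col=2), (row=2, col=4), (row=3, col=1), (row=4, col=2), (row=4, col=4)
  Distance 3: (row=0, col=3), (row=1, col=2), (row=1, col=4), (row=2, col=1), (row=2, col=5), (row=3, col=0), (row=4, col=5), (row=5, col=4)
  Distance 4: (row=0, col=2), (row=0, col=4), (row=1, col=1), (row=2, col=0), (row=3, col=5), (row=4, col=0), (row=5, col=5)
  Distance 5: (row=0, col=1), (row=0, col=5), (row=1, col=0), (row=5, col=0)  <- goal reached here
One shortest path (5 moves): (row=3, col=3) -> (row=3, col=2) -> (row=3, col=1) -> (row=2, col=1) -> (row=1, col=1) -> (row=0, col=1)

Answer: Shortest path length: 5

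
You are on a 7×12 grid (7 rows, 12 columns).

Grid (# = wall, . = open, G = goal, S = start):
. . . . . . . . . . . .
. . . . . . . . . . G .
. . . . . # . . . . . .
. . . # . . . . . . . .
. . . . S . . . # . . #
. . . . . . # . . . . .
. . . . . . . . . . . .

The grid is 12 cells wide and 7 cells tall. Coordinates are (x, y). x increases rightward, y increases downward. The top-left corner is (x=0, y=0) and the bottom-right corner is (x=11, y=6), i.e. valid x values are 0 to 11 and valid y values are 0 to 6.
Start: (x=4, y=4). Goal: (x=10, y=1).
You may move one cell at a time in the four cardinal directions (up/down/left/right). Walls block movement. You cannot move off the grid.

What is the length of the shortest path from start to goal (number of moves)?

BFS from (x=4, y=4) until reaching (x=10, y=1):
  Distance 0: (x=4, y=4)
  Distance 1: (x=4, y=3), (x=3, y=4), (x=5, y=4), (x=4, y=5)
  Distance 2: (x=4, y=2), (x=5, y=3), (x=2, y=4), (x=6, y=4), (x=3, y=5), (x=5, y=5), (x=4, y=6)
  Distance 3: (x=4, y=1), (x=3, y=2), (x=2, y=3), (x=6, y=3), (x=1, y=4), (x=7, y=4), (x=2, y=5), (x=3, y=6), (x=5, y=6)
  Distance 4: (x=4, y=0), (x=3, y=1), (x=5, y=1), (x=2, y=2), (x=6, y=2), (x=1, y=3), (x=7, y=3), (x=0, y=4), (x=1, y=5), (x=7, y=5), (x=2, y=6), (x=6, y=6)
  Distance 5: (x=3, y=0), (x=5, y=0), (x=2, y=1), (x=6, y=1), (x=1, y=2), (x=7, y=2), (x=0, y=3), (x=8, y=3), (x=0, y=5), (x=8, y=5), (x=1, y=6), (x=7, y=6)
  Distance 6: (x=2, y=0), (x=6, y=0), (x=1, y=1), (x=7, y=1), (x=0, y=2), (x=8, y=2), (x=9, y=3), (x=9, y=5), (x=0, y=6), (x=8, y=6)
  Distance 7: (x=1, y=0), (x=7, y=0), (x=0, y=1), (x=8, y=1), (x=9, y=2), (x=10, y=3), (x=9, y=4), (x=10, y=5), (x=9, y=6)
  Distance 8: (x=0, y=0), (x=8, y=0), (x=9, y=1), (x=10, y=2), (x=11, y=3), (x=10, y=4), (x=11, y=5), (x=10, y=6)
  Distance 9: (x=9, y=0), (x=10, y=1), (x=11, y=2), (x=11, y=6)  <- goal reached here
One shortest path (9 moves): (x=4, y=4) -> (x=5, y=4) -> (x=6, y=4) -> (x=7, y=4) -> (x=7, y=3) -> (x=8, y=3) -> (x=9, y=3) -> (x=10, y=3) -> (x=10, y=2) -> (x=10, y=1)

Answer: Shortest path length: 9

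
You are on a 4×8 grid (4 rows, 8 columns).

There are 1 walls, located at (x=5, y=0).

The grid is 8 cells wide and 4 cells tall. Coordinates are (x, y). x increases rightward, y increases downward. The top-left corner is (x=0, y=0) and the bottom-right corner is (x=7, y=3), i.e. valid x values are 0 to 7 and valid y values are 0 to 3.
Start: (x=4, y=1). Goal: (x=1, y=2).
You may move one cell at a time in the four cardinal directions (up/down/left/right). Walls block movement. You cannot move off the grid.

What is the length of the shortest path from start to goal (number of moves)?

Answer: Shortest path length: 4

Derivation:
BFS from (x=4, y=1) until reaching (x=1, y=2):
  Distance 0: (x=4, y=1)
  Distance 1: (x=4, y=0), (x=3, y=1), (x=5, y=1), (x=4, y=2)
  Distance 2: (x=3, y=0), (x=2, y=1), (x=6, y=1), (x=3, y=2), (x=5, y=2), (x=4, y=3)
  Distance 3: (x=2, y=0), (x=6, y=0), (x=1, y=1), (x=7, y=1), (x=2, y=2), (x=6, y=2), (x=3, y=3), (x=5, y=3)
  Distance 4: (x=1, y=0), (x=7, y=0), (x=0, y=1), (x=1, y=2), (x=7, y=2), (x=2, y=3), (x=6, y=3)  <- goal reached here
One shortest path (4 moves): (x=4, y=1) -> (x=3, y=1) -> (x=2, y=1) -> (x=1, y=1) -> (x=1, y=2)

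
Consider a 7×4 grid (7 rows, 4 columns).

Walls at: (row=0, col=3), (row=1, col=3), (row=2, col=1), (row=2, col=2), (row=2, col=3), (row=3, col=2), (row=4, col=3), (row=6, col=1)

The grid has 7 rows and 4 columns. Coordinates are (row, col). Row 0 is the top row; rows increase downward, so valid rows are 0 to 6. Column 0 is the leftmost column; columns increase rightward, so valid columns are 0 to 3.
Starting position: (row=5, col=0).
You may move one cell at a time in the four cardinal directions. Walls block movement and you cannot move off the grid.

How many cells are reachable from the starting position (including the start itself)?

Answer: Reachable cells: 19

Derivation:
BFS flood-fill from (row=5, col=0):
  Distance 0: (row=5, col=0)
  Distance 1: (row=4, col=0), (row=5, col=1), (row=6, col=0)
  Distance 2: (row=3, col=0), (row=4, col=1), (row=5, col=2)
  Distance 3: (row=2, col=0), (row=3, col=1), (row=4, col=2), (row=5, col=3), (row=6, col=2)
  Distance 4: (row=1, col=0), (row=6, col=3)
  Distance 5: (row=0, col=0), (row=1, col=1)
  Distance 6: (row=0, col=1), (row=1, col=2)
  Distance 7: (row=0, col=2)
Total reachable: 19 (grid has 20 open cells total)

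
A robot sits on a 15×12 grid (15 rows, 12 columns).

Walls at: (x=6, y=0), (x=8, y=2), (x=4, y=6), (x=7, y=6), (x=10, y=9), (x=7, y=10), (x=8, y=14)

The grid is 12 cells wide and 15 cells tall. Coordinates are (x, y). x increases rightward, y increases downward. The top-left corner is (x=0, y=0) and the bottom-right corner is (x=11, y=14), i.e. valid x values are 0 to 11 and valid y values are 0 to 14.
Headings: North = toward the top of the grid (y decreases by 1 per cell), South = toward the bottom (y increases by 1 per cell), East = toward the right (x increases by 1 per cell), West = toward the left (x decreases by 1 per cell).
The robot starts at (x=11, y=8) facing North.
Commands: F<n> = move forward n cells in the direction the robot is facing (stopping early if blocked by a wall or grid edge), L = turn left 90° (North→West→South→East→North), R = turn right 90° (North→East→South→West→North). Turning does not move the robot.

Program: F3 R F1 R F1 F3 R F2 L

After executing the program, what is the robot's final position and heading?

Start: (x=11, y=8), facing North
  F3: move forward 3, now at (x=11, y=5)
  R: turn right, now facing East
  F1: move forward 0/1 (blocked), now at (x=11, y=5)
  R: turn right, now facing South
  F1: move forward 1, now at (x=11, y=6)
  F3: move forward 3, now at (x=11, y=9)
  R: turn right, now facing West
  F2: move forward 0/2 (blocked), now at (x=11, y=9)
  L: turn left, now facing South
Final: (x=11, y=9), facing South

Answer: Final position: (x=11, y=9), facing South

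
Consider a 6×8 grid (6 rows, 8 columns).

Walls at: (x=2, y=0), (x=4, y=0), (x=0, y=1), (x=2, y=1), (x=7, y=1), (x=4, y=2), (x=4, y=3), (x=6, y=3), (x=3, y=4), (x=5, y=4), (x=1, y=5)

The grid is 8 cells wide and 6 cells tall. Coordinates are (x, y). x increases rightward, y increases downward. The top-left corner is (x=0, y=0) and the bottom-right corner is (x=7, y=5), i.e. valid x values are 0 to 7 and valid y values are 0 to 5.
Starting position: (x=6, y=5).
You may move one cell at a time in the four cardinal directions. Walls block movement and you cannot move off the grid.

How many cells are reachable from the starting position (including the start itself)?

Answer: Reachable cells: 37

Derivation:
BFS flood-fill from (x=6, y=5):
  Distance 0: (x=6, y=5)
  Distance 1: (x=6, y=4), (x=5, y=5), (x=7, y=5)
  Distance 2: (x=7, y=4), (x=4, y=5)
  Distance 3: (x=7, y=3), (x=4, y=4), (x=3, y=5)
  Distance 4: (x=7, y=2), (x=2, y=5)
  Distance 5: (x=6, y=2), (x=2, y=4)
  Distance 6: (x=6, y=1), (x=5, y=2), (x=2, y=3), (x=1, y=4)
  Distance 7: (x=6, y=0), (x=5, y=1), (x=2, y=2), (x=1, y=3), (x=3, y=3), (x=5, y=3), (x=0, y=4)
  Distance 8: (x=5, y=0), (x=7, y=0), (x=4, y=1), (x=1, y=2), (x=3, y=2), (x=0, y=3), (x=0, y=5)
  Distance 9: (x=1, y=1), (x=3, y=1), (x=0, y=2)
  Distance 10: (x=1, y=0), (x=3, y=0)
  Distance 11: (x=0, y=0)
Total reachable: 37 (grid has 37 open cells total)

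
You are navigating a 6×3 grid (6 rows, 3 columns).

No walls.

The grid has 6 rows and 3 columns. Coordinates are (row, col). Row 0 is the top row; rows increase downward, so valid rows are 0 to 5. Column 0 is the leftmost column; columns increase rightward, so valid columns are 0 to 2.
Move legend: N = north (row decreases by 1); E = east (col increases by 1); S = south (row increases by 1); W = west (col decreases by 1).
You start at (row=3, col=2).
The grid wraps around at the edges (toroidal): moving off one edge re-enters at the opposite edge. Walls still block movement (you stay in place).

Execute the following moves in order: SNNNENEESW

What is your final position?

Start: (row=3, col=2)
  S (south): (row=3, col=2) -> (row=4, col=2)
  N (north): (row=4, col=2) -> (row=3, col=2)
  N (north): (row=3, col=2) -> (row=2, col=2)
  N (north): (row=2, col=2) -> (row=1, col=2)
  E (east): (row=1, col=2) -> (row=1, col=0)
  N (north): (row=1, col=0) -> (row=0, col=0)
  E (east): (row=0, col=0) -> (row=0, col=1)
  E (east): (row=0, col=1) -> (row=0, col=2)
  S (south): (row=0, col=2) -> (row=1, col=2)
  W (west): (row=1, col=2) -> (row=1, col=1)
Final: (row=1, col=1)

Answer: Final position: (row=1, col=1)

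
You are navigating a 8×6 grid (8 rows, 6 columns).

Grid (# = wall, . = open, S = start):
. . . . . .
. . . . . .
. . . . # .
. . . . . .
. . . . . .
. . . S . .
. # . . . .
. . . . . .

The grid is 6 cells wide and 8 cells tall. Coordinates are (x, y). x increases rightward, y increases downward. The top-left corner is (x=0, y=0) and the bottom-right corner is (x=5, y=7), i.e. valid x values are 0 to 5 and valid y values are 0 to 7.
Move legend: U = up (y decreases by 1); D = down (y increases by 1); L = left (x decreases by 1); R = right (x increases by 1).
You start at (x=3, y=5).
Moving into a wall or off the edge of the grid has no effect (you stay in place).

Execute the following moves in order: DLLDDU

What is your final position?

Answer: Final position: (x=2, y=6)

Derivation:
Start: (x=3, y=5)
  D (down): (x=3, y=5) -> (x=3, y=6)
  L (left): (x=3, y=6) -> (x=2, y=6)
  L (left): blocked, stay at (x=2, y=6)
  D (down): (x=2, y=6) -> (x=2, y=7)
  D (down): blocked, stay at (x=2, y=7)
  U (up): (x=2, y=7) -> (x=2, y=6)
Final: (x=2, y=6)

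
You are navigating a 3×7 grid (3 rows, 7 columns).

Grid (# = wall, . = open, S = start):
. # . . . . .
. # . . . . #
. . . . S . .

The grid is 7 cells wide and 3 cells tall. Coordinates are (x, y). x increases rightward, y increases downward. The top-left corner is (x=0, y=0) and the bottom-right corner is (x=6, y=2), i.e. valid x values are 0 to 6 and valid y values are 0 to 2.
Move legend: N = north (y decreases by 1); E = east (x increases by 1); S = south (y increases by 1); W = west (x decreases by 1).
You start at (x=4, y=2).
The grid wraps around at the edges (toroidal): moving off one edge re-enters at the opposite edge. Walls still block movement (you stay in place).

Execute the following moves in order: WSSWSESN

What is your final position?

Start: (x=4, y=2)
  W (west): (x=4, y=2) -> (x=3, y=2)
  S (south): (x=3, y=2) -> (x=3, y=0)
  S (south): (x=3, y=0) -> (x=3, y=1)
  W (west): (x=3, y=1) -> (x=2, y=1)
  S (south): (x=2, y=1) -> (x=2, y=2)
  E (east): (x=2, y=2) -> (x=3, y=2)
  S (south): (x=3, y=2) -> (x=3, y=0)
  N (north): (x=3, y=0) -> (x=3, y=2)
Final: (x=3, y=2)

Answer: Final position: (x=3, y=2)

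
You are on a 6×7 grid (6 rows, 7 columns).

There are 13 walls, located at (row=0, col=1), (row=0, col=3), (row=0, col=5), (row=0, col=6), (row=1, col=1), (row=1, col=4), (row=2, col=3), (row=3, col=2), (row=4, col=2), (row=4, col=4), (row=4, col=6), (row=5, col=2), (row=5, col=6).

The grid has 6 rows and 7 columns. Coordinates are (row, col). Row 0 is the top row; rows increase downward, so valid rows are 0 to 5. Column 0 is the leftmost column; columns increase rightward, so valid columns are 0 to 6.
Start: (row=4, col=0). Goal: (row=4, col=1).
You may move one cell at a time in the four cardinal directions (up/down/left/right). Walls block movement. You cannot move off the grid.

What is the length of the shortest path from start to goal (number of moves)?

BFS from (row=4, col=0) until reaching (row=4, col=1):
  Distance 0: (row=4, col=0)
  Distance 1: (row=3, col=0), (row=4, col=1), (row=5, col=0)  <- goal reached here
One shortest path (1 moves): (row=4, col=0) -> (row=4, col=1)

Answer: Shortest path length: 1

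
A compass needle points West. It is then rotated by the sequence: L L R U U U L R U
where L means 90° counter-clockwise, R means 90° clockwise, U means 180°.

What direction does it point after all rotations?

Answer: Final heading: South

Derivation:
Start: West
  L (left (90° counter-clockwise)) -> South
  L (left (90° counter-clockwise)) -> East
  R (right (90° clockwise)) -> South
  U (U-turn (180°)) -> North
  U (U-turn (180°)) -> South
  U (U-turn (180°)) -> North
  L (left (90° counter-clockwise)) -> West
  R (right (90° clockwise)) -> North
  U (U-turn (180°)) -> South
Final: South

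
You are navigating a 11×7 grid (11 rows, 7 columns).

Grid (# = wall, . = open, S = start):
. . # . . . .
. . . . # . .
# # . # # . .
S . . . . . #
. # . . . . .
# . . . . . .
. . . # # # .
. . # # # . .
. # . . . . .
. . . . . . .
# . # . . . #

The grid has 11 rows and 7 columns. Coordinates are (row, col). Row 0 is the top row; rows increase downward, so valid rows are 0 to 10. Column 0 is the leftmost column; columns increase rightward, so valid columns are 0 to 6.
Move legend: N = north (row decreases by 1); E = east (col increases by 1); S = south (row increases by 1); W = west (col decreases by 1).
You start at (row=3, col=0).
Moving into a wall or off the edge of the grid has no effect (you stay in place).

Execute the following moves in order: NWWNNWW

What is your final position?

Start: (row=3, col=0)
  N (north): blocked, stay at (row=3, col=0)
  W (west): blocked, stay at (row=3, col=0)
  W (west): blocked, stay at (row=3, col=0)
  N (north): blocked, stay at (row=3, col=0)
  N (north): blocked, stay at (row=3, col=0)
  W (west): blocked, stay at (row=3, col=0)
  W (west): blocked, stay at (row=3, col=0)
Final: (row=3, col=0)

Answer: Final position: (row=3, col=0)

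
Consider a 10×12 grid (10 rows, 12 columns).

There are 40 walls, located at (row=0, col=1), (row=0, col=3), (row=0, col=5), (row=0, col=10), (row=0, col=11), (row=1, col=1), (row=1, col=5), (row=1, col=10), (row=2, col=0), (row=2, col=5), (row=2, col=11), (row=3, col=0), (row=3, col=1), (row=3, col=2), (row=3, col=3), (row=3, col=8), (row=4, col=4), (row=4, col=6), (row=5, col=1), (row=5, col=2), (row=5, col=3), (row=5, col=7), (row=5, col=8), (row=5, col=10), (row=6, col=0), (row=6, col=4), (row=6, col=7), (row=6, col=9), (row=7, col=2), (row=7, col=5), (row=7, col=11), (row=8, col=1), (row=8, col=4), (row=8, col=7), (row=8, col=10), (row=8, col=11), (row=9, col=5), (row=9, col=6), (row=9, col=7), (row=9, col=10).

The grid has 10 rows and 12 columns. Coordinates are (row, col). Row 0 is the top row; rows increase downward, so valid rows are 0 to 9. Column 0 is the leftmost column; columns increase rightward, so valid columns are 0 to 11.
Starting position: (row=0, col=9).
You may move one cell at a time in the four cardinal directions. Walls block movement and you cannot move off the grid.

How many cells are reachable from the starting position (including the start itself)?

Answer: Reachable cells: 56

Derivation:
BFS flood-fill from (row=0, col=9):
  Distance 0: (row=0, col=9)
  Distance 1: (row=0, col=8), (row=1, col=9)
  Distance 2: (row=0, col=7), (row=1, col=8), (row=2, col=9)
  Distance 3: (row=0, col=6), (row=1, col=7), (row=2, col=8), (row=2, col=10), (row=3, col=9)
  Distance 4: (row=1, col=6), (row=2, col=7), (row=3, col=10), (row=4, col=9)
  Distance 5: (row=2, col=6), (row=3, col=7), (row=3, col=11), (row=4, col=8), (row=4, col=10), (row=5, col=9)
  Distance 6: (row=3, col=6), (row=4, col=7), (row=4, col=11)
  Distance 7: (row=3, col=5), (row=5, col=11)
  Distance 8: (row=3, col=4), (row=4, col=5), (row=6, col=11)
  Distance 9: (row=2, col=4), (row=5, col=5), (row=6, col=10)
  Distance 10: (row=1, col=4), (row=2, col=3), (row=5, col=4), (row=5, col=6), (row=6, col=5), (row=7, col=10)
  Distance 11: (row=0, col=4), (row=1, col=3), (row=2, col=2), (row=6, col=6), (row=7, col=9)
  Distance 12: (row=1, col=2), (row=2, col=1), (row=7, col=6), (row=7, col=8), (row=8, col=9)
  Distance 13: (row=0, col=2), (row=6, col=8), (row=7, col=7), (row=8, col=6), (row=8, col=8), (row=9, col=9)
  Distance 14: (row=8, col=5), (row=9, col=8)
Total reachable: 56 (grid has 80 open cells total)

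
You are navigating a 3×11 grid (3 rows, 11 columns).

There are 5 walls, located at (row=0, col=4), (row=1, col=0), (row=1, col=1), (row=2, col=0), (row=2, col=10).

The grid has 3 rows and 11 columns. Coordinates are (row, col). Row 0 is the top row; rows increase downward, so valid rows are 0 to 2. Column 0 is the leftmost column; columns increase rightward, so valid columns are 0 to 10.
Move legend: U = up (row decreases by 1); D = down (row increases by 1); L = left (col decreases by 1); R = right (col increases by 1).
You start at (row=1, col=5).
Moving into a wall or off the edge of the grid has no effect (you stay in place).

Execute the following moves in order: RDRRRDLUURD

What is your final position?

Answer: Final position: (row=1, col=9)

Derivation:
Start: (row=1, col=5)
  R (right): (row=1, col=5) -> (row=1, col=6)
  D (down): (row=1, col=6) -> (row=2, col=6)
  R (right): (row=2, col=6) -> (row=2, col=7)
  R (right): (row=2, col=7) -> (row=2, col=8)
  R (right): (row=2, col=8) -> (row=2, col=9)
  D (down): blocked, stay at (row=2, col=9)
  L (left): (row=2, col=9) -> (row=2, col=8)
  U (up): (row=2, col=8) -> (row=1, col=8)
  U (up): (row=1, col=8) -> (row=0, col=8)
  R (right): (row=0, col=8) -> (row=0, col=9)
  D (down): (row=0, col=9) -> (row=1, col=9)
Final: (row=1, col=9)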